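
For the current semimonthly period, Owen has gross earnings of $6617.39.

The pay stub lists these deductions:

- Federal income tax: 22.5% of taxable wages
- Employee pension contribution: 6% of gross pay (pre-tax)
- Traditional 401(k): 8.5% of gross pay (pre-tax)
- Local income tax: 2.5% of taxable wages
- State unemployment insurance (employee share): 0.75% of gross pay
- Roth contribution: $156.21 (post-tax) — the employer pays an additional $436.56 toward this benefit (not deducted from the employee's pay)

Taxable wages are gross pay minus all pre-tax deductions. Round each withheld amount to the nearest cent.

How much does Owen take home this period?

Traditional 401(k): $6617.39 × 0.085 = $562.48
Employee pension contribution: $6617.39 × 0.06 = $397.04
Pre-tax total = $562.48 + $397.04 = $959.52
Taxable wages = $6617.39 − $959.52 = $5657.87
Local income tax: $5657.87 × 0.025 = $141.45
Federal income tax: $5657.87 × 0.225 = $1273.02
State unemployment insurance (employee share): $6617.39 × 0.0075 = $49.63
Roth contribution: $156.21
(Employer's $436.56 toward Roth contribution is not withheld from the employee.)
Total deductions = $562.48 + $397.04 + $141.45 + $1273.02 + $49.63 + $156.21 = $2579.83
Net pay = $6617.39 − $2579.83 = $4037.56

$4037.56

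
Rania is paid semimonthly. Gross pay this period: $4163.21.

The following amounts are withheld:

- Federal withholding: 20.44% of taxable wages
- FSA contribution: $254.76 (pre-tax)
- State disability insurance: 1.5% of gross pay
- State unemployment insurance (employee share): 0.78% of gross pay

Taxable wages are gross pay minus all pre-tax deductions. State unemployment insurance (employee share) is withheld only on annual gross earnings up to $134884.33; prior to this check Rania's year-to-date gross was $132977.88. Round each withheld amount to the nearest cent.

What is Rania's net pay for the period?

$3032.24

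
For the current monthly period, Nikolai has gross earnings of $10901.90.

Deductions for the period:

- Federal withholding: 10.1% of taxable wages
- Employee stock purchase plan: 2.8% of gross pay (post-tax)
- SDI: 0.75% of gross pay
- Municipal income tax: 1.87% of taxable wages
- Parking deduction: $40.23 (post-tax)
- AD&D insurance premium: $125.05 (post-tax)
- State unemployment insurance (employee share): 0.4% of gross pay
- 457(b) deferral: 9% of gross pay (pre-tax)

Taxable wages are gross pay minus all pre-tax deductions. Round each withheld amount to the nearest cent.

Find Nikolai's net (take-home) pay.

457(b) deferral: $10901.90 × 0.09 = $981.17
Taxable wages = $10901.90 − $981.17 = $9920.73
Federal withholding: $9920.73 × 0.101 = $1001.99
Municipal income tax: $9920.73 × 0.0187 = $185.52
SDI: $10901.90 × 0.0075 = $81.76
State unemployment insurance (employee share): $10901.90 × 0.004 = $43.61
Employee stock purchase plan: $10901.90 × 0.028 = $305.25
Parking deduction: $40.23
AD&D insurance premium: $125.05
Total deductions = $981.17 + $1001.99 + $185.52 + $81.76 + $43.61 + $305.25 + $40.23 + $125.05 = $2764.58
Net pay = $10901.90 − $2764.58 = $8137.32

$8137.32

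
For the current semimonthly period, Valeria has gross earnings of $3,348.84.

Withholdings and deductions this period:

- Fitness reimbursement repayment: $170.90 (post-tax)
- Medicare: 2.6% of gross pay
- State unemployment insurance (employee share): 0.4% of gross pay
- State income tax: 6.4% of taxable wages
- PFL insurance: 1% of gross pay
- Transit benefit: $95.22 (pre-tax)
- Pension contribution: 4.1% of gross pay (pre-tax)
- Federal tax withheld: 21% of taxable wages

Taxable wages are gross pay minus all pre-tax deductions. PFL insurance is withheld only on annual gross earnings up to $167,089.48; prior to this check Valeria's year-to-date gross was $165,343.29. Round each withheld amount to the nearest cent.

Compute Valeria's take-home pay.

Pension contribution: $3,348.84 × 0.041 = $137.30
Transit benefit: $95.22
Pre-tax total = $137.30 + $95.22 = $232.52
Taxable wages = $3,348.84 − $232.52 = $3,116.32
Federal tax withheld: $3,116.32 × 0.21 = $654.43
State income tax: $3,116.32 × 0.064 = $199.44
PFL insurance: only $167,089.48 − $165,343.29 = $1,746.19 of this check is subject → $1,746.19 × 0.01 = $17.46
Medicare: $3,348.84 × 0.026 = $87.07
State unemployment insurance (employee share): $3,348.84 × 0.004 = $13.40
Fitness reimbursement repayment: $170.90
Total deductions = $137.30 + $95.22 + $654.43 + $199.44 + $17.46 + $87.07 + $13.40 + $170.90 = $1,375.22
Net pay = $3,348.84 − $1,375.22 = $1,973.62

$1,973.62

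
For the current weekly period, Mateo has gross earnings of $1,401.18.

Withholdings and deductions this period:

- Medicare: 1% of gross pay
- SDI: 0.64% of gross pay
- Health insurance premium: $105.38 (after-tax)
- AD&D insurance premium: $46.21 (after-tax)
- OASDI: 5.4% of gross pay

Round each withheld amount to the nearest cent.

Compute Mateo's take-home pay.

OASDI: $1,401.18 × 0.054 = $75.66
Medicare: $1,401.18 × 0.01 = $14.01
SDI: $1,401.18 × 0.0064 = $8.97
AD&D insurance premium: $46.21
Health insurance premium: $105.38
Total deductions = $75.66 + $14.01 + $8.97 + $46.21 + $105.38 = $250.23
Net pay = $1,401.18 − $250.23 = $1,150.95

$1,150.95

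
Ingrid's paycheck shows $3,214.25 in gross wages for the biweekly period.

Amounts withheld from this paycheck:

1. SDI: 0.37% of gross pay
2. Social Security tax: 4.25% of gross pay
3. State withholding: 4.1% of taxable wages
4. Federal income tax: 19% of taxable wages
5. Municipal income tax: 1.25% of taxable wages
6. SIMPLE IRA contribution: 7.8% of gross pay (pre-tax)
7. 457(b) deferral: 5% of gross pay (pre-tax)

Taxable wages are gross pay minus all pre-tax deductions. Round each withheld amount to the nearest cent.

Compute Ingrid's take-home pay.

457(b) deferral: $3,214.25 × 0.05 = $160.71
SIMPLE IRA contribution: $3,214.25 × 0.078 = $250.71
Pre-tax total = $160.71 + $250.71 = $411.42
Taxable wages = $3,214.25 − $411.42 = $2,802.83
Federal income tax: $2,802.83 × 0.19 = $532.54
Municipal income tax: $2,802.83 × 0.0125 = $35.04
State withholding: $2,802.83 × 0.041 = $114.92
Social Security tax: $3,214.25 × 0.0425 = $136.61
SDI: $3,214.25 × 0.0037 = $11.89
Total deductions = $160.71 + $250.71 + $532.54 + $35.04 + $114.92 + $136.61 + $11.89 = $1,242.42
Net pay = $3,214.25 − $1,242.42 = $1,971.83

$1,971.83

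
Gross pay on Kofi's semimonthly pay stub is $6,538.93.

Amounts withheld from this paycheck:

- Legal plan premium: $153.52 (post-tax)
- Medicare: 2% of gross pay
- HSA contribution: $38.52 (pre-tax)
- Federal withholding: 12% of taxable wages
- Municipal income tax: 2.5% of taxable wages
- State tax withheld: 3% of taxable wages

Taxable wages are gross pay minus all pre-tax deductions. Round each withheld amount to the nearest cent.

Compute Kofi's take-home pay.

$5,078.54

HSA contribution: $38.52
Taxable wages = $6,538.93 − $38.52 = $6,500.41
Federal withholding: $6,500.41 × 0.12 = $780.05
Municipal income tax: $6,500.41 × 0.025 = $162.51
State tax withheld: $6,500.41 × 0.03 = $195.01
Medicare: $6,538.93 × 0.02 = $130.78
Legal plan premium: $153.52
Total deductions = $38.52 + $780.05 + $162.51 + $195.01 + $130.78 + $153.52 = $1,460.39
Net pay = $6,538.93 − $1,460.39 = $5,078.54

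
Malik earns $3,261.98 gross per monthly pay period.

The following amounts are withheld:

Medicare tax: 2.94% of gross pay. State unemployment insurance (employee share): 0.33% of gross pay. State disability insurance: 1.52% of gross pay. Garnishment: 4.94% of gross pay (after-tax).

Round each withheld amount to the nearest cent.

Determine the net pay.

$2,944.60

State unemployment insurance (employee share): $3,261.98 × 0.0033 = $10.76
Medicare tax: $3,261.98 × 0.0294 = $95.90
State disability insurance: $3,261.98 × 0.0152 = $49.58
Garnishment: $3,261.98 × 0.0494 = $161.14
Total deductions = $10.76 + $95.90 + $49.58 + $161.14 = $317.38
Net pay = $3,261.98 − $317.38 = $2,944.60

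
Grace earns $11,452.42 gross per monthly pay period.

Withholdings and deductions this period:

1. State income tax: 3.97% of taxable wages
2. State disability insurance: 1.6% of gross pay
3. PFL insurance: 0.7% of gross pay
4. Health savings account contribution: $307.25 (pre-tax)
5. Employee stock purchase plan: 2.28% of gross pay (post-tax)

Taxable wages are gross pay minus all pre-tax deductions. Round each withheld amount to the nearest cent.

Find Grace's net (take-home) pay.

Health savings account contribution: $307.25
Taxable wages = $11,452.42 − $307.25 = $11,145.17
State income tax: $11,145.17 × 0.0397 = $442.46
PFL insurance: $11,452.42 × 0.007 = $80.17
State disability insurance: $11,452.42 × 0.016 = $183.24
Employee stock purchase plan: $11,452.42 × 0.0228 = $261.12
Total deductions = $307.25 + $442.46 + $80.17 + $183.24 + $261.12 = $1,274.24
Net pay = $11,452.42 − $1,274.24 = $10,178.18

$10,178.18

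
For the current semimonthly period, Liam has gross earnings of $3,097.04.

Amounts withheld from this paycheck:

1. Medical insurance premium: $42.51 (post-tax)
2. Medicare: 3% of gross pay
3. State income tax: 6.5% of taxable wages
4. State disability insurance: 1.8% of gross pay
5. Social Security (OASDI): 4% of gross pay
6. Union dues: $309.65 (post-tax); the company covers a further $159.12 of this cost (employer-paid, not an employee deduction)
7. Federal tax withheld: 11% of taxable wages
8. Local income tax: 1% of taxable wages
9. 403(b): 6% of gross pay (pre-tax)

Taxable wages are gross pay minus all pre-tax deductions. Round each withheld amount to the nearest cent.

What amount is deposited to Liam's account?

403(b): $3,097.04 × 0.06 = $185.82
Taxable wages = $3,097.04 − $185.82 = $2,911.22
State income tax: $2,911.22 × 0.065 = $189.23
Local income tax: $2,911.22 × 0.01 = $29.11
Federal tax withheld: $2,911.22 × 0.11 = $320.23
State disability insurance: $3,097.04 × 0.018 = $55.75
Medicare: $3,097.04 × 0.03 = $92.91
Social Security (OASDI): $3,097.04 × 0.04 = $123.88
Union dues: $309.65
Medical insurance premium: $42.51
(Employer's $159.12 toward union dues is not withheld from the employee.)
Total deductions = $185.82 + $189.23 + $29.11 + $320.23 + $55.75 + $92.91 + $123.88 + $309.65 + $42.51 = $1,349.09
Net pay = $3,097.04 − $1,349.09 = $1,747.95

$1,747.95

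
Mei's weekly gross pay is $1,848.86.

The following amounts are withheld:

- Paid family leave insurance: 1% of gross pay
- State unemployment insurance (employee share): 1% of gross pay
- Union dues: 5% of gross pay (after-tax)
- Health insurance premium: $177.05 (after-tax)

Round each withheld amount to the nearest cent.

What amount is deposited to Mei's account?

$1,542.39

State unemployment insurance (employee share): $1,848.86 × 0.01 = $18.49
Paid family leave insurance: $1,848.86 × 0.01 = $18.49
Health insurance premium: $177.05
Union dues: $1,848.86 × 0.05 = $92.44
Total deductions = $18.49 + $18.49 + $177.05 + $92.44 = $306.47
Net pay = $1,848.86 − $306.47 = $1,542.39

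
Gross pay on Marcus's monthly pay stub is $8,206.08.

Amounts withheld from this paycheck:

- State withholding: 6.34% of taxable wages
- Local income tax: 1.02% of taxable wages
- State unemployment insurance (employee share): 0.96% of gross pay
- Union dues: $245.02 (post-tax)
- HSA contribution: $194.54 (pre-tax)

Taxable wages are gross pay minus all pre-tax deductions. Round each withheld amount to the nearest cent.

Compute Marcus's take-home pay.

$7,098.09

HSA contribution: $194.54
Taxable wages = $8,206.08 − $194.54 = $8,011.54
State withholding: $8,011.54 × 0.0634 = $507.93
Local income tax: $8,011.54 × 0.0102 = $81.72
State unemployment insurance (employee share): $8,206.08 × 0.0096 = $78.78
Union dues: $245.02
Total deductions = $194.54 + $507.93 + $81.72 + $78.78 + $245.02 = $1,107.99
Net pay = $8,206.08 − $1,107.99 = $7,098.09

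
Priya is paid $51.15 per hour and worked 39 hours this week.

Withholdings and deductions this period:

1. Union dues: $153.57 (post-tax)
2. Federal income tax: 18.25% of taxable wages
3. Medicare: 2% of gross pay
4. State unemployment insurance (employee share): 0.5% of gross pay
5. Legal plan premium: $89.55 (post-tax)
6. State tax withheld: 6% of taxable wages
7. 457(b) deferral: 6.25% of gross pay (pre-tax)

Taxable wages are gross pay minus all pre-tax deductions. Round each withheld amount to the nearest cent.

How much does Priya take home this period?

Gross pay: 39 × $51.15 = $1,994.85
457(b) deferral: $1,994.85 × 0.0625 = $124.68
Taxable wages = $1,994.85 − $124.68 = $1,870.17
State tax withheld: $1,870.17 × 0.06 = $112.21
Federal income tax: $1,870.17 × 0.1825 = $341.31
Medicare: $1,994.85 × 0.02 = $39.90
State unemployment insurance (employee share): $1,994.85 × 0.005 = $9.97
Legal plan premium: $89.55
Union dues: $153.57
Total deductions = $124.68 + $112.21 + $341.31 + $39.90 + $9.97 + $89.55 + $153.57 = $871.19
Net pay = $1,994.85 − $871.19 = $1,123.66

$1,123.66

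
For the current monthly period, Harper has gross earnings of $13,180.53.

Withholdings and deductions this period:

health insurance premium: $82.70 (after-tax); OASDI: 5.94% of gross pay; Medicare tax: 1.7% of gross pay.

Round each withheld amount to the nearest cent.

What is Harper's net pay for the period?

$12,090.84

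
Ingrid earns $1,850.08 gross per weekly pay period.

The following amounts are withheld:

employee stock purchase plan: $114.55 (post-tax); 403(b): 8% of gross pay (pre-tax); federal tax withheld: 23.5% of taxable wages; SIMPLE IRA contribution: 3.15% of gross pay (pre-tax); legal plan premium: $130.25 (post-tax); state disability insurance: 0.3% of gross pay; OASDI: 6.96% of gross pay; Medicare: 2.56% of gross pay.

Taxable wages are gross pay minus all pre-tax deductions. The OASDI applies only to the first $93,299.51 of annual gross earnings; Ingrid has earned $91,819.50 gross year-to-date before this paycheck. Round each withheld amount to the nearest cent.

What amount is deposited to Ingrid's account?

SIMPLE IRA contribution: $1,850.08 × 0.0315 = $58.28
403(b): $1,850.08 × 0.08 = $148.01
Pre-tax total = $58.28 + $148.01 = $206.29
Taxable wages = $1,850.08 − $206.29 = $1,643.79
Federal tax withheld: $1,643.79 × 0.235 = $386.29
State disability insurance: $1,850.08 × 0.003 = $5.55
OASDI: only $93,299.51 − $91,819.50 = $1,480.01 of this check is subject → $1,480.01 × 0.0696 = $103.01
Medicare: $1,850.08 × 0.0256 = $47.36
Legal plan premium: $130.25
Employee stock purchase plan: $114.55
Total deductions = $58.28 + $148.01 + $386.29 + $5.55 + $103.01 + $47.36 + $130.25 + $114.55 = $993.30
Net pay = $1,850.08 − $993.30 = $856.78

$856.78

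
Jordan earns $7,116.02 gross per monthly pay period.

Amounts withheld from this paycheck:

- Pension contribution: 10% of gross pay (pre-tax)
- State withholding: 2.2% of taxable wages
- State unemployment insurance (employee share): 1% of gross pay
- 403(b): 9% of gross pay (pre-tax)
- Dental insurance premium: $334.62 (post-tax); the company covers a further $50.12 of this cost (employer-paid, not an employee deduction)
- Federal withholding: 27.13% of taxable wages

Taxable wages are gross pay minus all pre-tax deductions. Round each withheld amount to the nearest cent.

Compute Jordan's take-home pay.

$3,667.62

Pension contribution: $7,116.02 × 0.1 = $711.60
403(b): $7,116.02 × 0.09 = $640.44
Pre-tax total = $711.60 + $640.44 = $1,352.04
Taxable wages = $7,116.02 − $1,352.04 = $5,763.98
Federal withholding: $5,763.98 × 0.2713 = $1,563.77
State withholding: $5,763.98 × 0.022 = $126.81
State unemployment insurance (employee share): $7,116.02 × 0.01 = $71.16
Dental insurance premium: $334.62
(Employer's $50.12 toward dental insurance premium is not withheld from the employee.)
Total deductions = $711.60 + $640.44 + $1,563.77 + $126.81 + $71.16 + $334.62 = $3,448.40
Net pay = $7,116.02 − $3,448.40 = $3,667.62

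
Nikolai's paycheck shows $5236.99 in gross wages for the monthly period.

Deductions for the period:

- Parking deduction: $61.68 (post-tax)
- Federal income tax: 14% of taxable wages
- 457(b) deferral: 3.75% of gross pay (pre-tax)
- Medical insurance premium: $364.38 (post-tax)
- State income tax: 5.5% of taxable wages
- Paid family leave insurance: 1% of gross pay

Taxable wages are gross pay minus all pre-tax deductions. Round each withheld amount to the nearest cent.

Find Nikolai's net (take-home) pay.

$3579.26

457(b) deferral: $5236.99 × 0.0375 = $196.39
Taxable wages = $5236.99 − $196.39 = $5040.60
State income tax: $5040.60 × 0.055 = $277.23
Federal income tax: $5040.60 × 0.14 = $705.68
Paid family leave insurance: $5236.99 × 0.01 = $52.37
Medical insurance premium: $364.38
Parking deduction: $61.68
Total deductions = $196.39 + $277.23 + $705.68 + $52.37 + $364.38 + $61.68 = $1657.73
Net pay = $5236.99 − $1657.73 = $3579.26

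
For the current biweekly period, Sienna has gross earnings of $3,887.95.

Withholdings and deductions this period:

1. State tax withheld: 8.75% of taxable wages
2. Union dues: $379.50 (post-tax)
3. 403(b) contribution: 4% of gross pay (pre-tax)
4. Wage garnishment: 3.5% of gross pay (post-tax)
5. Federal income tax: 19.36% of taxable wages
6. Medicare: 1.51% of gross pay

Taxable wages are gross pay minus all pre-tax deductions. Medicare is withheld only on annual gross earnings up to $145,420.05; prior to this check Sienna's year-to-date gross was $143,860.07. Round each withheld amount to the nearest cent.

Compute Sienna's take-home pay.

$2,144.10

403(b) contribution: $3,887.95 × 0.04 = $155.52
Taxable wages = $3,887.95 − $155.52 = $3,732.43
State tax withheld: $3,732.43 × 0.0875 = $326.59
Federal income tax: $3,732.43 × 0.1936 = $722.60
Medicare: only $145,420.05 − $143,860.07 = $1,559.98 of this check is subject → $1,559.98 × 0.0151 = $23.56
Wage garnishment: $3,887.95 × 0.035 = $136.08
Union dues: $379.50
Total deductions = $155.52 + $326.59 + $722.60 + $23.56 + $136.08 + $379.50 = $1,743.85
Net pay = $3,887.95 − $1,743.85 = $2,144.10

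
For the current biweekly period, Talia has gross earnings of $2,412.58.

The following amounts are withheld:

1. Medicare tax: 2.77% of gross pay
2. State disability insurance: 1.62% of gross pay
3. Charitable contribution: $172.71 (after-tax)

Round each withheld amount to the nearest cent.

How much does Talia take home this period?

Medicare tax: $2,412.58 × 0.0277 = $66.83
State disability insurance: $2,412.58 × 0.0162 = $39.08
Charitable contribution: $172.71
Total deductions = $66.83 + $39.08 + $172.71 = $278.62
Net pay = $2,412.58 − $278.62 = $2,133.96

$2,133.96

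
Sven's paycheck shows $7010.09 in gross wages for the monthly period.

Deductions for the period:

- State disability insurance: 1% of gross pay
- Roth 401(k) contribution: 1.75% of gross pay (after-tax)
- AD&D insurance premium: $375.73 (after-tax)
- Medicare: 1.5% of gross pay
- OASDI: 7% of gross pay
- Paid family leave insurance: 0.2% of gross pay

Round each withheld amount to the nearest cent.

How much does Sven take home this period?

State disability insurance: $7010.09 × 0.01 = $70.10
Paid family leave insurance: $7010.09 × 0.002 = $14.02
OASDI: $7010.09 × 0.07 = $490.71
Medicare: $7010.09 × 0.015 = $105.15
AD&D insurance premium: $375.73
Roth 401(k) contribution: $7010.09 × 0.0175 = $122.68
Total deductions = $70.10 + $14.02 + $490.71 + $105.15 + $375.73 + $122.68 = $1178.39
Net pay = $7010.09 − $1178.39 = $5831.70

$5831.70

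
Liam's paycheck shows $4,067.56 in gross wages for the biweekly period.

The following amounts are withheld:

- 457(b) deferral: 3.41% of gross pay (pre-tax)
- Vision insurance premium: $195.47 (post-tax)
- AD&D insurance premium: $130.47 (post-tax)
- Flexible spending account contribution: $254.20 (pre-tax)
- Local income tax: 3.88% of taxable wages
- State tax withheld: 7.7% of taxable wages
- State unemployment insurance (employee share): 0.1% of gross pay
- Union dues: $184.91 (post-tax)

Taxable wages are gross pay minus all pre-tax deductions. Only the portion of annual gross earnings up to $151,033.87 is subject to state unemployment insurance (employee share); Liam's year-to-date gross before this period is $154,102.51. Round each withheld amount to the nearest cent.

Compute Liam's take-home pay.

$2,738.28

Flexible spending account contribution: $254.20
457(b) deferral: $4,067.56 × 0.0341 = $138.70
Pre-tax total = $254.20 + $138.70 = $392.90
Taxable wages = $4,067.56 − $392.90 = $3,674.66
State tax withheld: $3,674.66 × 0.077 = $282.95
Local income tax: $3,674.66 × 0.0388 = $142.58
State unemployment insurance (employee share): annual cap $151,033.87 already reached (YTD $154,102.51), so $0.00
AD&D insurance premium: $130.47
Union dues: $184.91
Vision insurance premium: $195.47
Total deductions = $254.20 + $138.70 + $282.95 + $142.58 + $0.00 + $130.47 + $184.91 + $195.47 = $1,329.28
Net pay = $4,067.56 − $1,329.28 = $2,738.28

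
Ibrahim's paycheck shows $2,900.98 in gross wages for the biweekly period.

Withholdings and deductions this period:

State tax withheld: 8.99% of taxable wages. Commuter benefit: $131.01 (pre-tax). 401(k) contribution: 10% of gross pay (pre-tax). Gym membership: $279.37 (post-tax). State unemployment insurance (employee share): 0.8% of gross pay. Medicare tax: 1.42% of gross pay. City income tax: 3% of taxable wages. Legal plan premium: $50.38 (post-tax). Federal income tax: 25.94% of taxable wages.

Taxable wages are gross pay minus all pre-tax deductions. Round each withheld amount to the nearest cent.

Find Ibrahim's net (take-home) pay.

$1,145.10

Commuter benefit: $131.01
401(k) contribution: $2,900.98 × 0.1 = $290.10
Pre-tax total = $131.01 + $290.10 = $421.11
Taxable wages = $2,900.98 − $421.11 = $2,479.87
City income tax: $2,479.87 × 0.03 = $74.40
State tax withheld: $2,479.87 × 0.0899 = $222.94
Federal income tax: $2,479.87 × 0.2594 = $643.28
State unemployment insurance (employee share): $2,900.98 × 0.008 = $23.21
Medicare tax: $2,900.98 × 0.0142 = $41.19
Legal plan premium: $50.38
Gym membership: $279.37
Total deductions = $131.01 + $290.10 + $74.40 + $222.94 + $643.28 + $23.21 + $41.19 + $50.38 + $279.37 = $1,755.88
Net pay = $2,900.98 − $1,755.88 = $1,145.10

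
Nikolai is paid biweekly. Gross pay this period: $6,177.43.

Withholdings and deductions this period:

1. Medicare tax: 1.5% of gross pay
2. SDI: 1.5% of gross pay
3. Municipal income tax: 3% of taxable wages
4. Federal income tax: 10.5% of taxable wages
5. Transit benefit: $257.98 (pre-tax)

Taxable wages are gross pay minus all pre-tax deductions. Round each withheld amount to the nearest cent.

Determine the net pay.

$4,935.01

Transit benefit: $257.98
Taxable wages = $6,177.43 − $257.98 = $5,919.45
Federal income tax: $5,919.45 × 0.105 = $621.54
Municipal income tax: $5,919.45 × 0.03 = $177.58
Medicare tax: $6,177.43 × 0.015 = $92.66
SDI: $6,177.43 × 0.015 = $92.66
Total deductions = $257.98 + $621.54 + $177.58 + $92.66 + $92.66 = $1,242.42
Net pay = $6,177.43 − $1,242.42 = $4,935.01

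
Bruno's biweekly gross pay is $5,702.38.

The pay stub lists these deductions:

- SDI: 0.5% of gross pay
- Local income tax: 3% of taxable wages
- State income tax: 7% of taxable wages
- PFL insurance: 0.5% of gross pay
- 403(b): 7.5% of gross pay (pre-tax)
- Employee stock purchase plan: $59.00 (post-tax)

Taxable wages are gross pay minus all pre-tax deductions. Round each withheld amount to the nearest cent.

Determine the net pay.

$4,631.21

403(b): $5,702.38 × 0.075 = $427.68
Taxable wages = $5,702.38 − $427.68 = $5,274.70
State income tax: $5,274.70 × 0.07 = $369.23
Local income tax: $5,274.70 × 0.03 = $158.24
PFL insurance: $5,702.38 × 0.005 = $28.51
SDI: $5,702.38 × 0.005 = $28.51
Employee stock purchase plan: $59.00
Total deductions = $427.68 + $369.23 + $158.24 + $28.51 + $28.51 + $59.00 = $1,071.17
Net pay = $5,702.38 − $1,071.17 = $4,631.21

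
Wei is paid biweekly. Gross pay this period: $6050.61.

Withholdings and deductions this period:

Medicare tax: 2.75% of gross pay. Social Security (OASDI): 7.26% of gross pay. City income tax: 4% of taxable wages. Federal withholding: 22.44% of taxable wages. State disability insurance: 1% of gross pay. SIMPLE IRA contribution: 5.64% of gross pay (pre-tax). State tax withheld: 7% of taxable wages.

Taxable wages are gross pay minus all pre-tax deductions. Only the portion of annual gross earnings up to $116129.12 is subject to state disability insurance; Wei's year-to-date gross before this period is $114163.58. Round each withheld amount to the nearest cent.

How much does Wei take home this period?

SIMPLE IRA contribution: $6050.61 × 0.0564 = $341.25
Taxable wages = $6050.61 − $341.25 = $5709.36
State tax withheld: $5709.36 × 0.07 = $399.66
Federal withholding: $5709.36 × 0.2244 = $1281.18
City income tax: $5709.36 × 0.04 = $228.37
Social Security (OASDI): $6050.61 × 0.0726 = $439.27
State disability insurance: only $116129.12 − $114163.58 = $1965.54 of this check is subject → $1965.54 × 0.01 = $19.66
Medicare tax: $6050.61 × 0.0275 = $166.39
Total deductions = $341.25 + $399.66 + $1281.18 + $228.37 + $439.27 + $19.66 + $166.39 = $2875.78
Net pay = $6050.61 − $2875.78 = $3174.83

$3174.83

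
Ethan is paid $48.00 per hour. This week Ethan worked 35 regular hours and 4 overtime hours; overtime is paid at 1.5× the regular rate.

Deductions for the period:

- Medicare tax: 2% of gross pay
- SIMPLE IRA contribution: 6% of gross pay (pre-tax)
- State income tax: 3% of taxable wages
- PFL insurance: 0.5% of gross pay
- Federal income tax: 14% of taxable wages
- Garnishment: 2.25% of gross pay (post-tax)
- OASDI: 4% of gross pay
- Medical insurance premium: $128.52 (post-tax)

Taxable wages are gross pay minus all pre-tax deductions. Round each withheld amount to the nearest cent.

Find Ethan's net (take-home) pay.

Regular pay: 35 × $48.00 = $1,680.00
Overtime pay: 4 × $48.00 × 1.5 = $288.00
Gross pay = $1,680.00 + $288.00 = $1,968.00
SIMPLE IRA contribution: $1,968.00 × 0.06 = $118.08
Taxable wages = $1,968.00 − $118.08 = $1,849.92
State income tax: $1,849.92 × 0.03 = $55.50
Federal income tax: $1,849.92 × 0.14 = $258.99
PFL insurance: $1,968.00 × 0.005 = $9.84
Medicare tax: $1,968.00 × 0.02 = $39.36
OASDI: $1,968.00 × 0.04 = $78.72
Medical insurance premium: $128.52
Garnishment: $1,968.00 × 0.0225 = $44.28
Total deductions = $118.08 + $55.50 + $258.99 + $9.84 + $39.36 + $78.72 + $128.52 + $44.28 = $733.29
Net pay = $1,968.00 − $733.29 = $1,234.71

$1,234.71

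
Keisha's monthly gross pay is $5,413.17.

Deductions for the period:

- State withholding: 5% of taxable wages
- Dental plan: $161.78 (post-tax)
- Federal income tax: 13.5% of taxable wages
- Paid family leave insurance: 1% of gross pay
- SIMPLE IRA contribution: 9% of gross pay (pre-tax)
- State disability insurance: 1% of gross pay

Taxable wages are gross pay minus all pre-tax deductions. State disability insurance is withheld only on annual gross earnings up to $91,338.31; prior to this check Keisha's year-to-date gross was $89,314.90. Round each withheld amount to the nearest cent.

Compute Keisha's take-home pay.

SIMPLE IRA contribution: $5,413.17 × 0.09 = $487.19
Taxable wages = $5,413.17 − $487.19 = $4,925.98
Federal income tax: $4,925.98 × 0.135 = $665.01
State withholding: $4,925.98 × 0.05 = $246.30
State disability insurance: only $91,338.31 − $89,314.90 = $2,023.41 of this check is subject → $2,023.41 × 0.01 = $20.23
Paid family leave insurance: $5,413.17 × 0.01 = $54.13
Dental plan: $161.78
Total deductions = $487.19 + $665.01 + $246.30 + $20.23 + $54.13 + $161.78 = $1,634.64
Net pay = $5,413.17 − $1,634.64 = $3,778.53

$3,778.53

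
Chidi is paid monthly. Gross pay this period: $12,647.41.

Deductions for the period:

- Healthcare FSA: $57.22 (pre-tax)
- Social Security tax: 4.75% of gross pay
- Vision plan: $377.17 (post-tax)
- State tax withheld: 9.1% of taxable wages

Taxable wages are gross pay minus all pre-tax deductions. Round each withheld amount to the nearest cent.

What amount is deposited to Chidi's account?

$10,466.56

Healthcare FSA: $57.22
Taxable wages = $12,647.41 − $57.22 = $12,590.19
State tax withheld: $12,590.19 × 0.091 = $1,145.71
Social Security tax: $12,647.41 × 0.0475 = $600.75
Vision plan: $377.17
Total deductions = $57.22 + $1,145.71 + $600.75 + $377.17 = $2,180.85
Net pay = $12,647.41 − $2,180.85 = $10,466.56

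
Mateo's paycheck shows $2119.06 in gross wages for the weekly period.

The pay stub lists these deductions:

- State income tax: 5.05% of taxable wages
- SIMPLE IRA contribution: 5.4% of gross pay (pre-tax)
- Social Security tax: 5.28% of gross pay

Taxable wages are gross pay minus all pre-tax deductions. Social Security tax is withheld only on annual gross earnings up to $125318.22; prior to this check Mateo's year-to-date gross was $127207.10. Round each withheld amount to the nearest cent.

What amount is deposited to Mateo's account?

SIMPLE IRA contribution: $2119.06 × 0.054 = $114.43
Taxable wages = $2119.06 − $114.43 = $2004.63
State income tax: $2004.63 × 0.0505 = $101.23
Social Security tax: annual cap $125318.22 already reached (YTD $127207.10), so $0.00
Total deductions = $114.43 + $101.23 + $0.00 = $215.66
Net pay = $2119.06 − $215.66 = $1903.40

$1903.40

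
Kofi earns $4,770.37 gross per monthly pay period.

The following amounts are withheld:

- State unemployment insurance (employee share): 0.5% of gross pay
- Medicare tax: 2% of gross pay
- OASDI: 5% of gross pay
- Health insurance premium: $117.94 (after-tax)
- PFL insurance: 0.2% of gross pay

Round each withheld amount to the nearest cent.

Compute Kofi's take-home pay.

State unemployment insurance (employee share): $4,770.37 × 0.005 = $23.85
Medicare tax: $4,770.37 × 0.02 = $95.41
PFL insurance: $4,770.37 × 0.002 = $9.54
OASDI: $4,770.37 × 0.05 = $238.52
Health insurance premium: $117.94
Total deductions = $23.85 + $95.41 + $9.54 + $238.52 + $117.94 = $485.26
Net pay = $4,770.37 − $485.26 = $4,285.11

$4,285.11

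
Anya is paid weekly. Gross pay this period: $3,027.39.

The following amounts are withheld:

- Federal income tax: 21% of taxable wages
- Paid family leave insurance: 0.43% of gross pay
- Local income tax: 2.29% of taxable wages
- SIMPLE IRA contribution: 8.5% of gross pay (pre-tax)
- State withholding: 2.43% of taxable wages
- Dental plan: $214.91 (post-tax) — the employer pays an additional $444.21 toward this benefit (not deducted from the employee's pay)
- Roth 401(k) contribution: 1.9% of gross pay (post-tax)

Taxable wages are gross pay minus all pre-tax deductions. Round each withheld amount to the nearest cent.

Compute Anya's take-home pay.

$1,772.16

SIMPLE IRA contribution: $3,027.39 × 0.085 = $257.33
Taxable wages = $3,027.39 − $257.33 = $2,770.06
State withholding: $2,770.06 × 0.0243 = $67.31
Local income tax: $2,770.06 × 0.0229 = $63.43
Federal income tax: $2,770.06 × 0.21 = $581.71
Paid family leave insurance: $3,027.39 × 0.0043 = $13.02
Dental plan: $214.91
Roth 401(k) contribution: $3,027.39 × 0.019 = $57.52
(Employer's $444.21 toward dental plan is not withheld from the employee.)
Total deductions = $257.33 + $67.31 + $63.43 + $581.71 + $13.02 + $214.91 + $57.52 = $1,255.23
Net pay = $3,027.39 − $1,255.23 = $1,772.16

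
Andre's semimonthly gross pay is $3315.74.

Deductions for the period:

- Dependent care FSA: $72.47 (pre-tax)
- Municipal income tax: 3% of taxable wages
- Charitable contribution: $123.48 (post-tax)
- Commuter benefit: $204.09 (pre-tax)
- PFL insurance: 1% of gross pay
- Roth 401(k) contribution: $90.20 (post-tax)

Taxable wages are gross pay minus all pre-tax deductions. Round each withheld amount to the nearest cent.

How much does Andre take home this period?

Dependent care FSA: $72.47
Commuter benefit: $204.09
Pre-tax total = $72.47 + $204.09 = $276.56
Taxable wages = $3315.74 − $276.56 = $3039.18
Municipal income tax: $3039.18 × 0.03 = $91.18
PFL insurance: $3315.74 × 0.01 = $33.16
Roth 401(k) contribution: $90.20
Charitable contribution: $123.48
Total deductions = $72.47 + $204.09 + $91.18 + $33.16 + $90.20 + $123.48 = $614.58
Net pay = $3315.74 − $614.58 = $2701.16

$2701.16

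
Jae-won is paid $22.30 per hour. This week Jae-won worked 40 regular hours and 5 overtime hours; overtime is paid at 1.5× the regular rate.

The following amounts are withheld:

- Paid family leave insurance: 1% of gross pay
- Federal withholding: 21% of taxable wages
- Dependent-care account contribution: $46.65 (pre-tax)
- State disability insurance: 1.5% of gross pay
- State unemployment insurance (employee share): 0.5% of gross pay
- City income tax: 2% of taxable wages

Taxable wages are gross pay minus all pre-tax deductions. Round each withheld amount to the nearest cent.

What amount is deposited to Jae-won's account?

Regular pay: 40 × $22.30 = $892.00
Overtime pay: 5 × $22.30 × 1.5 = $167.25
Gross pay = $892.00 + $167.25 = $1,059.25
Dependent-care account contribution: $46.65
Taxable wages = $1,059.25 − $46.65 = $1,012.60
Federal withholding: $1,012.60 × 0.21 = $212.65
City income tax: $1,012.60 × 0.02 = $20.25
Paid family leave insurance: $1,059.25 × 0.01 = $10.59
State unemployment insurance (employee share): $1,059.25 × 0.005 = $5.30
State disability insurance: $1,059.25 × 0.015 = $15.89
Total deductions = $46.65 + $212.65 + $20.25 + $10.59 + $5.30 + $15.89 = $311.33
Net pay = $1,059.25 − $311.33 = $747.92

$747.92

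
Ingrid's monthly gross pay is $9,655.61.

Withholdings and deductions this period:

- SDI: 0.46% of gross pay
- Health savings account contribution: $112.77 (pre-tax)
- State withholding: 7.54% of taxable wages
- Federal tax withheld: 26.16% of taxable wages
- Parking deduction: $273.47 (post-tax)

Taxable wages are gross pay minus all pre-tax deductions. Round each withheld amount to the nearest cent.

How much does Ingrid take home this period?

$6,009.01

Health savings account contribution: $112.77
Taxable wages = $9,655.61 − $112.77 = $9,542.84
State withholding: $9,542.84 × 0.0754 = $719.53
Federal tax withheld: $9,542.84 × 0.2616 = $2,496.41
SDI: $9,655.61 × 0.0046 = $44.42
Parking deduction: $273.47
Total deductions = $112.77 + $719.53 + $2,496.41 + $44.42 + $273.47 = $3,646.60
Net pay = $9,655.61 − $3,646.60 = $6,009.01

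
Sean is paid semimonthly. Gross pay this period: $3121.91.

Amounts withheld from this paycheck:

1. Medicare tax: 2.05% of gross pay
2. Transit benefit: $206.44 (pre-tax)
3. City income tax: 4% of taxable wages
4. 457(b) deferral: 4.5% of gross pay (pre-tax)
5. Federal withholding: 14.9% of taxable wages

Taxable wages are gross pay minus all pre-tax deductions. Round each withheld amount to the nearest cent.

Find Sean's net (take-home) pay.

457(b) deferral: $3121.91 × 0.045 = $140.49
Transit benefit: $206.44
Pre-tax total = $140.49 + $206.44 = $346.93
Taxable wages = $3121.91 − $346.93 = $2774.98
Federal withholding: $2774.98 × 0.149 = $413.47
City income tax: $2774.98 × 0.04 = $111.00
Medicare tax: $3121.91 × 0.0205 = $64.00
Total deductions = $140.49 + $206.44 + $413.47 + $111.00 + $64.00 = $935.40
Net pay = $3121.91 − $935.40 = $2186.51

$2186.51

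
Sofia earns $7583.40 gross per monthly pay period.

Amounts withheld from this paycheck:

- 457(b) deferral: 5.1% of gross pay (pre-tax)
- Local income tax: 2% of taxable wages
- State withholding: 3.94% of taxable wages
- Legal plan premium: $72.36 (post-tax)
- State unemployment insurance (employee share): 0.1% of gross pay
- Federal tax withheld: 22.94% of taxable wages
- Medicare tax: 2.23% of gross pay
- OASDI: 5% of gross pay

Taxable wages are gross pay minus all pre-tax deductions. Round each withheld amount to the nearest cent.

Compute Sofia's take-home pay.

$4490.04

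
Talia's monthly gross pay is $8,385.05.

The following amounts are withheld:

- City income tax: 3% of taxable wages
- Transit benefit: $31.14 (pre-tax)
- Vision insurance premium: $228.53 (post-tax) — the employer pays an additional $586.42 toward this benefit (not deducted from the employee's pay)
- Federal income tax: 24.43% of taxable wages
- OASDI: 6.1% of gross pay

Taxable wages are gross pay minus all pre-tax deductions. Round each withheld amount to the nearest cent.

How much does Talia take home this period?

$5,322.41

Transit benefit: $31.14
Taxable wages = $8,385.05 − $31.14 = $8,353.91
Federal income tax: $8,353.91 × 0.2443 = $2,040.86
City income tax: $8,353.91 × 0.03 = $250.62
OASDI: $8,385.05 × 0.061 = $511.49
Vision insurance premium: $228.53
(Employer's $586.42 toward vision insurance premium is not withheld from the employee.)
Total deductions = $31.14 + $2,040.86 + $250.62 + $511.49 + $228.53 = $3,062.64
Net pay = $8,385.05 − $3,062.64 = $5,322.41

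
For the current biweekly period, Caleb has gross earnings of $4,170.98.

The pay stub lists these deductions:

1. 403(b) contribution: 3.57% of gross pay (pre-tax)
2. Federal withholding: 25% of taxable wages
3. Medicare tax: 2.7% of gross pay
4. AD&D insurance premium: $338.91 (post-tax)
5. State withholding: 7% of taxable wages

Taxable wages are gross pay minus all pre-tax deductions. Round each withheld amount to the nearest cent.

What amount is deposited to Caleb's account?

$2,283.48

403(b) contribution: $4,170.98 × 0.0357 = $148.90
Taxable wages = $4,170.98 − $148.90 = $4,022.08
Federal withholding: $4,022.08 × 0.25 = $1,005.52
State withholding: $4,022.08 × 0.07 = $281.55
Medicare tax: $4,170.98 × 0.027 = $112.62
AD&D insurance premium: $338.91
Total deductions = $148.90 + $1,005.52 + $281.55 + $112.62 + $338.91 = $1,887.50
Net pay = $4,170.98 − $1,887.50 = $2,283.48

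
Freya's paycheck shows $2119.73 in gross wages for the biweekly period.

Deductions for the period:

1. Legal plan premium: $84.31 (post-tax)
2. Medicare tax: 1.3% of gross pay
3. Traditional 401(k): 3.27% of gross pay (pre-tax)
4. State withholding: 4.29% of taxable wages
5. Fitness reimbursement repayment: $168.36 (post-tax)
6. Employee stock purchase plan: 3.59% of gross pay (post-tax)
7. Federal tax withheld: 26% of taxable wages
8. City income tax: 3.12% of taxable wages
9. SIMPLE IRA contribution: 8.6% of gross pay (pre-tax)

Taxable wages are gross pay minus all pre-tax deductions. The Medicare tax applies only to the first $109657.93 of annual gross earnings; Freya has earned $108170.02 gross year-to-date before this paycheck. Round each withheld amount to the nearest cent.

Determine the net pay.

SIMPLE IRA contribution: $2119.73 × 0.086 = $182.30
Traditional 401(k): $2119.73 × 0.0327 = $69.32
Pre-tax total = $182.30 + $69.32 = $251.62
Taxable wages = $2119.73 − $251.62 = $1868.11
State withholding: $1868.11 × 0.0429 = $80.14
City income tax: $1868.11 × 0.0312 = $58.29
Federal tax withheld: $1868.11 × 0.26 = $485.71
Medicare tax: only $109657.93 − $108170.02 = $1487.91 of this check is subject → $1487.91 × 0.013 = $19.34
Fitness reimbursement repayment: $168.36
Legal plan premium: $84.31
Employee stock purchase plan: $2119.73 × 0.0359 = $76.10
Total deductions = $182.30 + $69.32 + $80.14 + $58.29 + $485.71 + $19.34 + $168.36 + $84.31 + $76.10 = $1223.87
Net pay = $2119.73 − $1223.87 = $895.86

$895.86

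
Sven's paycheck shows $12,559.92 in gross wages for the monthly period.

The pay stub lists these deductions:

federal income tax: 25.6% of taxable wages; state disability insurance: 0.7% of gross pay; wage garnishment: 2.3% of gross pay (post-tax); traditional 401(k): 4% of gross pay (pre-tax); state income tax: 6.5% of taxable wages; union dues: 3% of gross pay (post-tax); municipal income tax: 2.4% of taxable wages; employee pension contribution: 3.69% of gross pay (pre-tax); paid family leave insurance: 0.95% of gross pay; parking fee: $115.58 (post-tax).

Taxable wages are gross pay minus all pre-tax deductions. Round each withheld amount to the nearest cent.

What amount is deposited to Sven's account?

$6,605.61

Traditional 401(k): $12,559.92 × 0.04 = $502.40
Employee pension contribution: $12,559.92 × 0.0369 = $463.46
Pre-tax total = $502.40 + $463.46 = $965.86
Taxable wages = $12,559.92 − $965.86 = $11,594.06
State income tax: $11,594.06 × 0.065 = $753.61
Municipal income tax: $11,594.06 × 0.024 = $278.26
Federal income tax: $11,594.06 × 0.256 = $2,968.08
State disability insurance: $12,559.92 × 0.007 = $87.92
Paid family leave insurance: $12,559.92 × 0.0095 = $119.32
Parking fee: $115.58
Union dues: $12,559.92 × 0.03 = $376.80
Wage garnishment: $12,559.92 × 0.023 = $288.88
Total deductions = $502.40 + $463.46 + $753.61 + $278.26 + $2,968.08 + $87.92 + $119.32 + $115.58 + $376.80 + $288.88 = $5,954.31
Net pay = $12,559.92 − $5,954.31 = $6,605.61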